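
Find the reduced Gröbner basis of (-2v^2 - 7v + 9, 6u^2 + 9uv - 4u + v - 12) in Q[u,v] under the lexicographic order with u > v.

f_1 = -2v^2 - 7v + 9, LT = v^2.
f_2 = 6u^2 + 9uv - 4u + v - 12, LT = u^2.

S(f_1,f_2): leading monomials are coprime, so the S-polynomial reduces to 0 (Buchberger's first criterion).
Every S-polynomial of the final basis reduces to 0, so we have a Gröbner basis.

G = {u^2 + 3/2uv - 2/3u + 1/6v - 2, v^2 + 7/2v - 9/2}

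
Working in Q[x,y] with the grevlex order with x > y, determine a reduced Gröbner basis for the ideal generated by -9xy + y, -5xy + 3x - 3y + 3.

G = {y^2 - 15/16y, x - 32/27y + 1}

f_1 = -9xy + y, LT = xy.
f_2 = -5xy + 3x - 3y + 3, LT = xy.

S(f_1,f_2): lcm = xy. S = 3/5x - 32/45y + 3/5.
  leading term x: no divisor's leading term divides it; move 3/5x to the remainder.
  leading term y: no divisor's leading term divides it; move -32/45y to the remainder.
  leading term 1: no divisor's leading term divides it; move 3/5 to the remainder.
  remainder 3/5x - 32/45y + 3/5 ≠ 0; add g_3 = 3/5x - 32/45y + 3/5 to the basis.

S(f_1,g_3): lcm = xy. S = 32/27y^2 - 10/9y.
  leading term y^2: no divisor's leading term divides it; move 32/27y^2 to the remainder.
  leading term y: no divisor's leading term divides it; move -10/9y to the remainder.
  remainder 32/27y^2 - 10/9y ≠ 0; add g_4 = 32/27y^2 - 10/9y to the basis.

The other S-polynomials (S(f_2,g_3), S(f_1,g_4), S(f_2,g_4), S(g_3,g_4)) all reduce to 0 modulo the current basis, so we have a Gröbner basis.
Inter-reduce: drop elements whose leading term is divisible by another's, tail-reduce, and make monic.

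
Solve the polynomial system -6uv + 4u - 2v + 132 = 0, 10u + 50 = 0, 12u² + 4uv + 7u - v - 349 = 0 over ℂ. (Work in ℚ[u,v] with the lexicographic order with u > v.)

Compute a lex Gröbner basis by Buchberger's algorithm.
f_1 = -6uv + 4u - 2v + 132, LT = uv.
f_2 = 10u + 50, LT = u.
f_3 = 12u² + 4uv + 7u - v - 349, LT = u².

S(f_1,f_2): lcm = uv. S = -⅔u - 14/3v - 22.
  leading term u: subtract (-1/15)·f_2 from -⅔u - 14/3v - 22 → -14/3v - 56/3
  leading term v: no divisor's leading term divides it; move -14/3v to the remainder.
  leading term 1: no divisor's leading term divides it; move -56/3 to the remainder.
  remainder -14/3v - 56/3 ≠ 0; add h_4 = -14/3v - 56/3 to the basis.

S(f_1,f_3): lcm = u²v. S = -⅔u² - ⅓uv² - ¼uv - 22u + 1/12v² + 349/12v.
  leading term u²: subtract (-1/15u)·f_2 from -⅔u² - ⅓uv² - ¼uv - 22u + 1/12v² + 349/12v → -⅓uv² - ¼uv - 56/3u + 1/12v² + 349/12v
  leading term uv²: subtract (1/18v)·f_1 from -⅓uv² - ¼uv - 56/3u + 1/12v² + 349/12v → -17/36uv - 56/3u + 7/36v² + 87/4v
  leading term uv: subtract (17/216)·f_1 from -17/36uv - 56/3u + 7/36v² + 87/4v → -1025/54u + 7/36v² + 1183/54v - 187/18
  leading term u: subtract (-205/108)·f_2 from -1025/54u + 7/36v² + 1183/54v - 187/18 → 7/36v² + 1183/54v + 2282/27
  leading term v²: subtract (-1/24v)·h_4 from 7/36v² + 1183/54v + 2282/27 → 1141/54v + 2282/27
  leading term v: subtract (-163/36)·h_4 from 1141/54v + 2282/27 → 0
  remainder 0.

S(f_2,f_3): lcm = u². S = -⅓uv + 53/12u + 1/12v + 349/12.
  leading term uv: subtract (1/18)·f_1 from -⅓uv + 53/12u + 1/12v + 349/12 → 151/36u + 7/36v + 87/4
  leading term u: subtract (151/360)·f_2 from 151/36u + 7/36v + 87/4 → 7/36v + 7/9
  leading term v: subtract (-1/24)·h_4 from 7/36v + 7/9 → 0
  remainder 0.

S(f_1,h_4): lcm = uv. S = -14/3u + ⅓v - 22.
  leading term u: subtract (-7/15)·f_2 from -14/3u + ⅓v - 22 → ⅓v + 4/3
  leading term v: subtract (-1/14)·h_4 from ⅓v + 4/3 → 0
  remainder 0.

S(f_2,h_4): leading monomials are coprime, so the S-polynomial reduces to 0 (Buchberger's first criterion).
S(f_3,h_4): leading monomials are coprime, so the S-polynomial reduces to 0 (Buchberger's first criterion).
Every S-polynomial of the final basis reduces to 0, so we have a Gröbner basis.
Inter-reduce: drop elements whose leading term is divisible by another's, tail-reduce, and make monic.
Reduced Gröbner basis: {u + 5, v + 4}.

Elimination: the polynomial v + 4 lies in the elimination ideal for v, so v ∈ {-4}. For each such v, the remaining basis elements (now univariate) give the rest of the solution.
  v = -4: the earlier basis element becomes u + 5 = 0, giving u = -5 — point (-5, -4).
Substituting each solution back into the original system confirms all equations vanish.

{(-5, -4)}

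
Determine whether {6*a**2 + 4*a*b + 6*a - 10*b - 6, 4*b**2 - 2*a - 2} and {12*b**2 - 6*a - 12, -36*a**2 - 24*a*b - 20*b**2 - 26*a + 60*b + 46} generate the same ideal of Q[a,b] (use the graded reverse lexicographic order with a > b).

No, the ideals differ.

Two ideals are equal iff their reduced Gröbner bases coincide (the reduced basis is unique for a fixed ordering).
Buchberger on the first generating set:
f_1 = 6*a**2 + 4*a*b + 6*a - 10*b - 6, LT = a**2.
f_2 = 4*b**2 - 2*a - 2, LT = b**2.

The S-polynomials (S(f_1,f_2)) all reduce to 0 modulo the current basis, so we have a Gröbner basis.
Inter-reduce: drop elements whose leading term is divisible by another's, tail-reduce, and make monic.
Reduced Gröbner basis: {a**2 + 2/3*a*b + a - 5/3*b - 1, b**2 - 1/2*a - 1/2}.

Buchberger on the second generating set:
h_1 = 12*b**2 - 6*a - 12, LT = b**2.
h_2 = -36*a**2 - 24*a*b - 20*b**2 - 26*a + 60*b + 46, LT = a**2.

The S-polynomials (S(h_1,h_2)) all reduce to 0 modulo the current basis, so we have a Gröbner basis.
Inter-reduce: drop elements whose leading term is divisible by another's, tail-reduce, and make monic.
Reduced Gröbner basis: {a**2 + 2/3*a*b + a - 5/3*b - 13/18, b**2 - 1/2*a - 1}.

These differ, so the ideals are not equal.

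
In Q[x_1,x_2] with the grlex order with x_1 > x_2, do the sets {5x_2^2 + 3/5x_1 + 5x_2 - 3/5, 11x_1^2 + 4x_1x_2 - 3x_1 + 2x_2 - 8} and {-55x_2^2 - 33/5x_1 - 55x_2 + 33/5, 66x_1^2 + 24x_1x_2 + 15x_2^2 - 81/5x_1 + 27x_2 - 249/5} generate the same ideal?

Yes, the ideals are equal.

Equality of ideals is decidable: compute both reduced Gröbner bases (unique for the ordering) and check whether they agree.
Buchberger on the first generating set:
f_1 = 5x_2^2 + 3/5x_1 + 5x_2 - 3/5, LT = x_2^2.
f_2 = 11x_1^2 + 4x_1x_2 - 3x_1 + 2x_2 - 8, LT = x_1^2.

S(f_1,f_2): leading monomials are coprime, so the S-polynomial reduces to 0 (Buchberger's first criterion).
Every S-polynomial of the final basis reduces to 0, so we have a Gröbner basis.
Inter-reduce: drop elements whose leading term is divisible by another's, tail-reduce, and make monic.
Reduced Gröbner basis: {x_1^2 + 4/11x_1x_2 - 3/11x_1 + 2/11x_2 - 8/11, x_2^2 + 3/25x_1 + x_2 - 3/25}.

Buchberger on the second generating set:
h_1 = -55x_2^2 - 33/5x_1 - 55x_2 + 33/5, LT = x_2^2.
h_2 = 66x_1^2 + 24x_1x_2 + 15x_2^2 - 81/5x_1 + 27x_2 - 249/5, LT = x_1^2.

S(h_1,h_2): leading monomials are coprime, so the S-polynomial reduces to 0 (Buchberger's first criterion).
Every S-polynomial of the final basis reduces to 0, so we have a Gröbner basis.
Inter-reduce: drop elements whose leading term is divisible by another's, tail-reduce, and make monic.
Reduced Gröbner basis: {x_1^2 + 4/11x_1x_2 - 3/11x_1 + 2/11x_2 - 8/11, x_2^2 + 3/25x_1 + x_2 - 3/25}.

Same reduced basis, so the two generating sets span the same ideal.
The same test decides containment: I ⊆ J iff every generator of I reduces to 0 modulo a Gröbner basis of J.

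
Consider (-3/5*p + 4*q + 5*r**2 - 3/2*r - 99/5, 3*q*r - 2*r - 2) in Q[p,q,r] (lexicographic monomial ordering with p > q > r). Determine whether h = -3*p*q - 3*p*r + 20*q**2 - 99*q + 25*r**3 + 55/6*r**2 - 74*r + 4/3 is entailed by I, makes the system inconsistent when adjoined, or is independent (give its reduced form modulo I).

First compute the reduced Gröbner basis of I by Buchberger's algorithm.
f_1 = -3/5*p + 4*q + 5*r**2 - 3/2*r - 99/5, LT = p.
f_2 = 3*q*r - 2*r - 2, LT = q*r.

The S-polynomials (S(f_1,f_2)) all reduce to 0 modulo the current basis, so we have a Gröbner basis.
Inter-reduce: drop elements whose leading term is divisible by another's, tail-reduce, and make monic.
Reduced Gröbner basis: {p - 20/3*q - 25/3*r**2 + 5/2*r + 33, q*r - 2/3*r - 2/3}.
Label its elements g_1 = p - 20/3*q - 25/3*r**2 + 5/2*r + 33, g_2 = q*r - 2/3*r - 2/3.

Reduce h = -3*p*q - 3*p*r + 20*q**2 - 99*q + 25*r**3 + 55/6*r**2 - 74*r + 4/3 modulo G:
  leading term p*q: subtract (-3*q)·g_1 from -3*p*q - 3*p*r + 20*q**2 - 99*q + 25*r**3 + 55/6*r**2 - 74*r + 4/3 → -3*p*r - 25*q*r**2 + 15/2*q*r + 25*r**3 + 55/6*r**2 - 74*r + 4/3
  leading term p*r: subtract (-3*r)·g_1 from -3*p*r - 25*q*r**2 + 15/2*q*r + 25*r**3 + 55/6*r**2 - 74*r + 4/3 → -25*q*r**2 - 25/2*q*r + 50/3*r**2 + 25*r + 4/3
  leading term q*r**2: subtract (-25*r)·g_2 from -25*q*r**2 - 25/2*q*r + 50/3*r**2 + 25*r + 4/3 → -25/2*q*r + 25/3*r + 4/3
  leading term q*r: subtract (-25/2)·g_2 from -25/2*q*r + 25/3*r + 4/3 → -7
  leading term 1: no divisor's leading term divides it; move -7 to the remainder.
  normal form = -7.
The normal form is nonzero, so h ∉ I. Since h minus its normal form lies in I, I + (h) = I + (n) where n = -7; decide whether this ideal is the whole ring.
Here n = -7 is a nonzero constant, hence a unit: 1 ∈ I + (h), the Gröbner basis of I + (h) is {1}, and the enlarged system has no common solution — adjoining h is inconsistent.

The remainder on division by a Gröbner basis is unique — it is the normal form.

Adjoining -3*p*q - 3*p*r + 20*q**2 - 99*q + 25*r**3 + 55/6*r**2 - 74*r + 4/3 makes the ideal the whole ring: the system is inconsistent.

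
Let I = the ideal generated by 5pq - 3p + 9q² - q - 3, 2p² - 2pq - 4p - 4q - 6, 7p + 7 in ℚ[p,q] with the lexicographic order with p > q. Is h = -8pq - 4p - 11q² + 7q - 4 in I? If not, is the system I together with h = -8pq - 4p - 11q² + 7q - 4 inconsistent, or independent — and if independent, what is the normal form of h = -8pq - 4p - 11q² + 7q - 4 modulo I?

-8pq - 4p - 11q² + 7q - 4 lies in I (it reduces to 0).

First compute the reduced Gröbner basis of I by Buchberger's algorithm.
f_1 = 5pq - 3p + 9q² - q - 3, LT = pq.
f_2 = 2p² - 2pq - 4p - 4q - 6, LT = p².
f_3 = 7p + 7, LT = p.

S(f_1,f_2): lcm = p²q. S = -⅗p² + 14/5pq² + 9/5pq - ⅗p + 2q² + 3q.
  leading term p²: subtract (-3/10)·f_2 from -⅗p² + 14/5pq² + 9/5pq - ⅗p + 2q² + 3q → 14/5pq² + 6/5pq - 9/5p + 2q² + 9/5q - 9/5
  leading term pq²: subtract (14/25q)·f_1 from 14/5pq² + 6/5pq - 9/5p + 2q² + 9/5q - 9/5 → 72/25pq - 9/5p - 126/25q³ + 64/25q² + 87/25q - 9/5
  leading term pq: subtract (72/125)·f_1 from 72/25pq - 9/5p - 126/25q³ + 64/25q² + 87/25q - 9/5 → -9/125p - 126/25q³ - 328/125q² + 507/125q - 9/125
  leading term p: subtract (-9/875)·f_3 from -9/125p - 126/25q³ - 328/125q² + 507/125q - 9/125 → -126/25q³ - 328/125q² + 507/125q
  leading term q³: no divisor's leading term divides it; move -126/25q³ to the remainder.
  leading term q²: no divisor's leading term divides it; move -328/125q² to the remainder.
  leading term q: no divisor's leading term divides it; move 507/125q to the remainder.
  remainder -126/25q³ - 328/125q² + 507/125q ≠ 0; add k_4 = -126/25q³ - 328/125q² + 507/125q to the basis.

S(f_1,f_3): lcm = pq. S = -⅗p + 9/5q² - 6/5q - ⅗.
  leading term p: subtract (-3/35)·f_3 from -⅗p + 9/5q² - 6/5q - ⅗ → 9/5q² - 6/5q
  leading term q²: no divisor's leading term divides it; move 9/5q² to the remainder.
  leading term q: no divisor's leading term divides it; move -6/5q to the remainder.
  remainder 9/5q² - 6/5q ≠ 0; add k_5 = 9/5q² - 6/5q to the basis.

S(f_2,f_3): lcm = p². S = -pq - 3p - 2q - 3.
  leading term pq: subtract (-⅕)·f_1 from -pq - 3p - 2q - 3 → -18/5p + 9/5q² - 11/5q - 18/5
  leading term p: subtract (-18/35)·f_3 from -18/5p + 9/5q² - 11/5q - 18/5 → 9/5q² - 11/5q
  leading term q²: subtract (1)·k_5 from 9/5q² - 11/5q → -q
  leading term q: no divisor's leading term divides it; move -q to the remainder.
  remainder -q ≠ 0; add k_6 = -q to the basis.

S(f_1,k_4): lcm = pq³. S = -353/315pq² + 169/210pq + 9/5q⁴ - ⅕q³ - ⅗q².
  leading term pq²: subtract (-353/1575q)·f_1 from -353/315pq² + 169/210pq + 9/5q⁴ - ⅕q³ - ⅗q² → 139/1050pq + 9/5q⁴ + 318/175q³ - 1298/1575q² - 353/525q
  leading term pq: subtract (139/5250)·f_1 from 139/1050pq + 9/5q⁴ + 318/175q³ - 1298/1575q² - 353/525q → 139/1750p + 9/5q⁴ + 318/175q³ - 16733/15750q² - 3391/5250q + 139/1750
  leading term p: subtract (139/12250)·f_3 from 139/1750p + 9/5q⁴ + 318/175q³ - 16733/15750q² - 3391/5250q + 139/1750 → 9/5q⁴ + 318/175q³ - 16733/15750q² - 3391/5250q
  leading term q⁴: subtract (-5/14q)·k_4 from 9/5q⁴ + 318/175q³ - 16733/15750q² - 3391/5250q → 22/25q³ + 3041/7875q² - 3391/5250q
  leading term q³: subtract (-11/63)·k_4 from 22/25q³ + 3041/7875q² - 3391/5250q → -9/125q² + 109/1750q
  leading term q²: subtract (-1/25)·k_5 from -9/125q² + 109/1750q → 1/70q
  leading term q: subtract (-1/70)·k_6 from 1/70q → 0
  remainder 0.

S(f_2,k_4): leading monomials are coprime, so the S-polynomial reduces to 0 (Buchberger's first criterion).
S(f_3,k_4): leading monomials are coprime, so the S-polynomial reduces to 0 (Buchberger's first criterion).
S(f_1,k_5): lcm = pq². S = 1/15pq + 9/5q³ - ⅕q² - ⅗q.
  leading term pq: subtract (1/75)·f_1 from 1/15pq + 9/5q³ - ⅕q² - ⅗q → 1/25p + 9/5q³ - 8/25q² - 44/75q + 1/25
  leading term p: subtract (1/175)·f_3 from 1/25p + 9/5q³ - 8/25q² - 44/75q + 1/25 → 9/5q³ - 8/25q² - 44/75q
  leading term q³: subtract (-5/14)·k_4 from 9/5q³ - 8/25q² - 44/75q → -44/35q² + 181/210q
  leading term q²: subtract (-44/63)·k_5 from -44/35q² + 181/210q → 1/42q
  leading term q: subtract (-1/42)·k_6 from 1/42q → 0
  remainder 0.

S(f_2,k_5): leading monomials are coprime, so the S-polynomial reduces to 0 (Buchberger's first criterion).
S(f_3,k_5): leading monomials are coprime, so the S-polynomial reduces to 0 (Buchberger's first criterion).
S(k_4,k_5): lcm = q³. S = 374/315q² - 169/210q.
  leading term q²: subtract (374/567)·k_5 from 374/315q² - 169/210q → -5/378q
  leading term q: subtract (5/378)·k_6 from -5/378q → 0
  remainder 0.

S(f_1,k_6): lcm = pq. S = -⅗p + 9/5q² - ⅕q - ⅗.
  leading term p: subtract (-3/35)·f_3 from -⅗p + 9/5q² - ⅕q - ⅗ → 9/5q² - ⅕q
  leading term q²: subtract (1)·k_5 from 9/5q² - ⅕q → q
  leading term q: subtract (-1)·k_6 from q → 0
  remainder 0.

S(f_2,k_6): leading monomials are coprime, so the S-polynomial reduces to 0 (Buchberger's first criterion).
S(f_3,k_6): leading monomials are coprime, so the S-polynomial reduces to 0 (Buchberger's first criterion).
S(k_4,k_6): lcm = q³. S = 164/315q² - 169/210q.
  leading term q²: subtract (164/567)·k_5 from 164/315q² - 169/210q → -173/378q
  leading term q: subtract (173/378)·k_6 from -173/378q → 0
  remainder 0.

S(k_5,k_6): lcm = q². S = -⅔q.
  leading term q: subtract (⅔)·k_6 from -⅔q → 0
  remainder 0.

Every S-polynomial of the final basis reduces to 0, so we have a Gröbner basis.
Inter-reduce: drop elements whose leading term is divisible by another's, tail-reduce, and make monic.
Reduced Gröbner basis: {p + 1, q}.
Label its elements g_1 = p + 1, g_2 = q.

Reduce h = -8pq - 4p - 11q² + 7q - 4 modulo G:
  leading term pq: subtract (-8q)·g_1 from -8pq - 4p - 11q² + 7q - 4 → -4p - 11q² + 15q - 4
  leading term p: subtract (-4)·g_1 from -4p - 11q² + 15q - 4 → -11q² + 15q
  leading term q²: subtract (-11q)·g_2 from -11q² + 15q → 15q
  leading term q: subtract (15)·g_2 from 15q → 0
  normal form = 0.
Since the normal form is 0, h ∈ I.

Ideal membership is decidable via reduction modulo a Gröbner basis.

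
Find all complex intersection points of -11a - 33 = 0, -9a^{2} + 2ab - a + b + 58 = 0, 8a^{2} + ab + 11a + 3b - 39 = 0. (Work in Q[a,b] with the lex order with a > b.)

{(-3, -4)}

Compute a lex Gröbner basis by Buchberger's algorithm.
f_1 = -11a - 33, LT = a.
f_2 = -9a^{2} + 2ab - a + b + 58, LT = a^{2}.
f_3 = 8a^{2} + ab + 11a + 3b - 39, LT = a^{2}.

S(f_1,f_2): lcm = a^{2}. S = \tfrac{2}{9}ab + \tfrac{26}{9}a + \tfrac{1}{9}b + \tfrac{58}{9}.
  leading term ab: subtract (-\tfrac{2}{99}b)·f_1 from \tfrac{2}{9}ab + \tfrac{26}{9}a + \tfrac{1}{9}b + \tfrac{58}{9} → \tfrac{26}{9}a - \tfrac{5}{9}b + \tfrac{58}{9}
  leading term a: subtract (-\tfrac{26}{99})·f_1 from \tfrac{26}{9}a - \tfrac{5}{9}b + \tfrac{58}{9} → -\tfrac{5}{9}b - \tfrac{20}{9}
  leading term b: no divisor's leading term divides it; move -\tfrac{5}{9}b to the remainder.
  leading term 1: no divisor's leading term divides it; move -\tfrac{20}{9} to the remainder.
  remainder -\tfrac{5}{9}b - \tfrac{20}{9} ≠ 0; add h_4 = -\tfrac{5}{9}b - \tfrac{20}{9} to the basis.

S(f_1,f_3): lcm = a^{2}. S = -\tfrac{1}{8}ab + \tfrac{13}{8}a - \tfrac{3}{8}b + \tfrac{39}{8}.
  leading term ab: subtract (\tfrac{1}{88}b)·f_1 from -\tfrac{1}{8}ab + \tfrac{13}{8}a - \tfrac{3}{8}b + \tfrac{39}{8} → \tfrac{13}{8}a + \tfrac{39}{8}
  leading term a: subtract (-\tfrac{13}{88})·f_1 from \tfrac{13}{8}a + \tfrac{39}{8} → 0
  remainder 0.

S(f_2,f_3): lcm = a^{2}. S = -\tfrac{25}{72}ab - \tfrac{91}{72}a - \tfrac{35}{72}b - \tfrac{113}{72}.
  leading term ab: subtract (\tfrac{25}{792}b)·f_1 from -\tfrac{25}{72}ab - \tfrac{91}{72}a - \tfrac{35}{72}b - \tfrac{113}{72} → -\tfrac{91}{72}a + \tfrac{5}{9}b - \tfrac{113}{72}
  leading term a: subtract (\tfrac{91}{792})·f_1 from -\tfrac{91}{72}a + \tfrac{5}{9}b - \tfrac{113}{72} → \tfrac{5}{9}b + \tfrac{20}{9}
  leading term b: subtract (-1)·h_4 from \tfrac{5}{9}b + \tfrac{20}{9} → 0
  remainder 0.

S(f_1,h_4): leading monomials are coprime, so the S-polynomial reduces to 0 (Buchberger's first criterion).
S(f_2,h_4): leading monomials are coprime, so the S-polynomial reduces to 0 (Buchberger's first criterion).
S(f_3,h_4): leading monomials are coprime, so the S-polynomial reduces to 0 (Buchberger's first criterion).
Every S-polynomial of the final basis reduces to 0, so we have a Gröbner basis.
Inter-reduce: drop elements whose leading term is divisible by another's, tail-reduce, and make monic.
Reduced Gröbner basis: {a + 3, b + 4}.

Since the basis is lex-ordered, b + 4 is univariate in b. Its roots are {-4}. Back-substituting each root into the other basis elements fixes the other coordinates.
  b = -4: the earlier basis element becomes a + 3 = 0, giving a = -3 — point (-3, -4).
Check: every point annihilates each of the original generators.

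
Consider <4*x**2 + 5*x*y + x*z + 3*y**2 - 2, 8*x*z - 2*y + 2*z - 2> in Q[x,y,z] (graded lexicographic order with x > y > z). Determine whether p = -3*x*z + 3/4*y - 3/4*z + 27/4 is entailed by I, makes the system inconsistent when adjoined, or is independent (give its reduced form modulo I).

First compute the reduced Gröbner basis of I by Buchberger's algorithm.
f_1 = 4*x**2 + 5*x*y + x*z + 3*y**2 - 2, LT = x**2.
f_2 = 8*x*z - 2*y + 2*z - 2, LT = x*z.

S(f_1,f_2): lcm = x**2*z. S = 5/4*x*y*z + 1/4*x*z**2 + 3/4*y**2*z + 1/4*x*y - 1/4*x*z + 1/4*x - 1/2*z.
  leading term x*y*z: subtract (5/32*y)·f_2 from 5/4*x*y*z + 1/4*x*z**2 + 3/4*y**2*z + 1/4*x*y - 1/4*x*z + 1/4*x - 1/2*z → 1/4*x*z**2 + 3/4*y**2*z + 1/4*x*y - 1/4*x*z + 5/16*y**2 - 5/16*y*z + 1/4*x + 5/16*y - 1/2*z
  leading term x*z**2: subtract (1/32*z)·f_2 from 1/4*x*z**2 + 3/4*y**2*z + 1/4*x*y - 1/4*x*z + 5/16*y**2 - 5/16*y*z + 1/4*x + 5/16*y - 1/2*z → 3/4*y**2*z + 1/4*x*y - 1/4*x*z + 5/16*y**2 - 1/4*y*z - 1/16*z**2 + 1/4*x + 5/16*y - 7/16*z
  leading term y**2*z: no divisor's leading term divides it; move 3/4*y**2*z to the remainder.
  leading term x*y: no divisor's leading term divides it; move 1/4*x*y to the remainder.
  leading term x*z: subtract (-1/32)·f_2 from -1/4*x*z + 5/16*y**2 - 1/4*y*z - 1/16*z**2 + 1/4*x + 5/16*y - 7/16*z → 5/16*y**2 - 1/4*y*z - 1/16*z**2 + 1/4*x + 1/4*y - 3/8*z - 1/16
  leading term y**2: no divisor's leading term divides it; move 5/16*y**2 to the remainder.
  leading term y*z: no divisor's leading term divides it; move -1/4*y*z to the remainder.
  leading term z**2: no divisor's leading term divides it; move -1/16*z**2 to the remainder.
  leading term x: no divisor's leading term divides it; move 1/4*x to the remainder.
  leading term y: no divisor's leading term divides it; move 1/4*y to the remainder.
  leading term z: no divisor's leading term divides it; move -3/8*z to the remainder.
  leading term 1: no divisor's leading term divides it; move -1/16 to the remainder.
  remainder 3/4*y**2*z + 1/4*x*y + 5/16*y**2 - 1/4*y*z - 1/16*z**2 + 1/4*x + 1/4*y - 3/8*z - 1/16 ≠ 0; add h_3 = 3/4*y**2*z + 1/4*x*y + 5/16*y**2 - 1/4*y*z - 1/16*z**2 + 1/4*x + 1/4*y - 3/8*z - 1/16 to the basis.

The other S-polynomials (S(f_1,h_3), S(f_2,h_3)) all reduce to 0 modulo the current basis, so we have a Gröbner basis.
Inter-reduce: drop elements whose leading term is divisible by another's, tail-reduce, and make monic.
Reduced Gröbner basis: {y**2*z + 1/3*x*y + 5/12*y**2 - 1/3*y*z - 1/12*z**2 + 1/3*x + 1/3*y - 1/2*z - 1/12, x**2 + 5/4*x*y + 3/4*y**2 + 1/16*y - 1/16*z - 7/16, x*z - 1/4*y + 1/4*z - 1/4}.
Label its elements g_1 = y**2*z + 1/3*x*y + 5/12*y**2 - 1/3*y*z - 1/12*z**2 + 1/3*x + 1/3*y - 1/2*z - 1/12, g_2 = x**2 + 5/4*x*y + 3/4*y**2 + 1/16*y - 1/16*z - 7/16, g_3 = x*z - 1/4*y + 1/4*z - 1/4.

Reduce p = -3*x*z + 3/4*y - 3/4*z + 27/4 modulo G:
  leading term x*z: subtract (-3)·g_3 from -3*x*z + 3/4*y - 3/4*z + 27/4 → 6
  leading term 1: no divisor's leading term divides it; move 6 to the remainder.
  normal form = 6.
The normal form is nonzero, so p ∉ I. Since p minus its normal form lies in I, I + (p) = I + (r) where r = 6; decide whether this ideal is the whole ring.
Here r = 6 is a nonzero constant, hence a unit: 1 ∈ I + (p), the Gröbner basis of I + (p) is {1}, and the enlarged system has no common solution — adjoining p is inconsistent.

Adjoining -3*x*z + 3/4*y - 3/4*z + 27/4 makes the ideal the whole ring: the system is inconsistent.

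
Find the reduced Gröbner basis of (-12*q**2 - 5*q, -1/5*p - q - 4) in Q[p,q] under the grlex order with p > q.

f_1 = -12*q**2 - 5*q, LT = q**2.
f_2 = -1/5*p - q - 4, LT = p.

S(f_1,f_2): leading monomials are coprime, so the S-polynomial reduces to 0 (Buchberger's first criterion).
Every S-polynomial of the final basis reduces to 0, so we have a Gröbner basis.

G = {q**2 + 5/12*q, p + 5*q + 20}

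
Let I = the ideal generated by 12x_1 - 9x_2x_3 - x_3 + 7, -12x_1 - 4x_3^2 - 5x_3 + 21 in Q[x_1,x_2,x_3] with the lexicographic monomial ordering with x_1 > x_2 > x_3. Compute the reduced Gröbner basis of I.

f_1 = 12x_1 - 9x_2x_3 - x_3 + 7, LT = x_1.
f_2 = -12x_1 - 4x_3^2 - 5x_3 + 21, LT = x_1.

S(f_1,f_2): lcm = x_1. S = -3/4x_2x_3 - 1/3x_3^2 - 1/2x_3 + 7/3.
  leading term x_2x_3: no divisor's leading term divides it; move -3/4x_2x_3 to the remainder.
  leading term x_3^2: no divisor's leading term divides it; move -1/3x_3^2 to the remainder.
  leading term x_3: no divisor's leading term divides it; move -1/2x_3 to the remainder.
  leading term 1: no divisor's leading term divides it; move 7/3 to the remainder.
  remainder -3/4x_2x_3 - 1/3x_3^2 - 1/2x_3 + 7/3 ≠ 0; add g_3 = -3/4x_2x_3 - 1/3x_3^2 - 1/2x_3 + 7/3 to the basis.

The other S-polynomials (S(f_1,g_3), S(f_2,g_3)) all reduce to 0 modulo the current basis, so we have a Gröbner basis.
Inter-reduce: drop elements whose leading term is divisible by another's, tail-reduce, and make monic.

G = {x_1 + 1/3x_3^2 + 5/12x_3 - 7/4, x_2x_3 + 4/9x_3^2 + 2/3x_3 - 28/9}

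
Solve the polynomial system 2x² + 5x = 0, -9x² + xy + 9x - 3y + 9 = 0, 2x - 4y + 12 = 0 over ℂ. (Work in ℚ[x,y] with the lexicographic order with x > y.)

Compute a lex Gröbner basis by Buchberger's algorithm.
f_1 = 2x² + 5x, LT = x².
f_2 = -9x² + xy + 9x - 3y + 9, LT = x².
f_3 = 2x - 4y + 12, LT = x.

S(f_1,f_2): lcm = x². S = 1/9xy + 7/2x - ⅓y + 1.
  reduce S modulo (f_1, f_2, f_3):
  remainder 2/9y² + 6y - 20 ≠ 0; add h_4 = 2/9y² + 6y - 20 to the basis.

S(f_1,f_3): lcm = x². S = 2xy - 7/2x.
  reduce S modulo (f_1, f_2, f_3, h_4):
  remainder -127y + 381 ≠ 0; add h_5 = -127y + 381 to the basis.

The other S-polynomials (S(f_2,f_3), S(f_1,h_4), S(f_2,h_4), S(f_3,h_4), S(f_1,h_5), S(f_2,h_5), S(f_3,h_5), S(h_4,h_5)) all reduce to 0 modulo the current basis, so we have a Gröbner basis.
Inter-reduce: drop elements whose leading term is divisible by another's, tail-reduce, and make monic.
Reduced Gröbner basis: {x, y - 3}.

A lex Gröbner basis eliminates variables successively. Here y - 3 depends only on y, with roots {3}; lifting each root through the earlier basis elements recovers the full solutions.
  y = 3: the earlier basis element becomes x = 0, giving x = 0 — point (0, 3).
Zero-dimensionality of the ideal guarantees finitely many solutions over ℂ.

{(0, 3)}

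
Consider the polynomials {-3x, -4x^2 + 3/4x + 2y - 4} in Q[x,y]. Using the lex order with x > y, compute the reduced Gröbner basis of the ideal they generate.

The reduced Gröbner basis is the canonical form of the ideal for this ordering.

f_1 = -3x, LT = x.
f_2 = -4x^2 + 3/4x + 2y - 4, LT = x^2.

S(f_1,f_2): lcm = x^2. S = 3/16x + 1/2y - 1.
  leading term x: subtract (-1/16)·f_1 from 3/16x + 1/2y - 1 → 1/2y - 1
  leading term y: no divisor's leading term divides it; move 1/2y to the remainder.
  leading term 1: no divisor's leading term divides it; move -1 to the remainder.
  remainder 1/2y - 1 ≠ 0; add g_3 = 1/2y - 1 to the basis.

The other S-polynomials (S(f_1,g_3), S(f_2,g_3)) all reduce to 0 modulo the current basis, so we have a Gröbner basis.
Inter-reduce: drop elements whose leading term is divisible by another's, tail-reduce, and make monic.

G = {x, y - 2}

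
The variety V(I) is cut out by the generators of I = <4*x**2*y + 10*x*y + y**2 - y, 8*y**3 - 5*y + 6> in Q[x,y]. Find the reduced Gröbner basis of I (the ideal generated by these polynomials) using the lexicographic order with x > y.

G = {x**2 + 5/2*x + 1/4*y - 1/4, y**3 - 5/8*y + 3/4}

f_1 = 4*x**2*y + 10*x*y + y**2 - y, LT = x**2*y.
f_2 = 8*y**3 - 5*y + 6, LT = y**3.

S(f_1,f_2): lcm = x**2*y**3. S = 5/8*x**2*y - 3/4*x**2 + 5/2*x*y**3 + 1/4*y**4 - 1/4*y**3.
  reduce S modulo (f_1, f_2):
  remainder -3/4*x**2 - 15/8*x - 3/16*y + 3/16 ≠ 0; add g_3 = -3/4*x**2 - 15/8*x - 3/16*y + 3/16 to the basis.

The other S-polynomials (S(f_1,g_3), S(f_2,g_3)) all reduce to 0 modulo the current basis, so we have a Gröbner basis.
Inter-reduce: drop elements whose leading term is divisible by another's, tail-reduce, and make monic.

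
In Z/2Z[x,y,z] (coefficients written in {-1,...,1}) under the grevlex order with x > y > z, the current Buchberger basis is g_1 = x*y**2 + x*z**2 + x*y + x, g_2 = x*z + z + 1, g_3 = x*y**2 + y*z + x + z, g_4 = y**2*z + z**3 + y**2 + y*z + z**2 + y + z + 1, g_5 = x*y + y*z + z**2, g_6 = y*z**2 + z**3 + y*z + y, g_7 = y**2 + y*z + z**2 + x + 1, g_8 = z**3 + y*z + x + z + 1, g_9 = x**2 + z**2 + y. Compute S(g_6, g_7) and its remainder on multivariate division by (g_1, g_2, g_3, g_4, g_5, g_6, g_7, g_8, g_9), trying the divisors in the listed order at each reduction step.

lcm(LM(g_6), LM(g_7)) = y**2*z**2.
S = (lcm/LT(g_6))·g_6 − (lcm/LT(g_7))·g_7 = z**4 + y**2*z + x*z**2 + y**2 + z**2.
Reduce S modulo (g_1, g_2, g_3, g_4, g_5, g_6, g_7, g_8, g_9) in that order:
  leading term z**4: subtract (z)·g_8 from z**4 + y**2*z + x*z**2 + y**2 + z**2 → y**2*z + x*z**2 + y*z**2 + y**2 + x*z + z
  leading term y**2*z: subtract (1)·g_4 from y**2*z + x*z**2 + y*z**2 + y**2 + x*z + z → x*z**2 + y*z**2 + z**3 + x*z + y*z + z**2 + y + 1
  leading term x*z**2: subtract (z)·g_2 from x*z**2 + y*z**2 + z**3 + x*z + y*z + z**2 + y + 1 → y*z**2 + z**3 + x*z + y*z + y + z + 1
  leading term y*z**2: subtract (1)·g_6 from y*z**2 + z**3 + x*z + y*z + y + z + 1 → x*z + z + 1
  leading term x*z: subtract (1)·g_2 from x*z + z + 1 → 0
The remainder is 0, so this S-polynomial contributes no new basis element.

S(g_6, g_7) = z**4 + y**2*z + x*z**2 + y**2 + z**2; remainder on division = 0.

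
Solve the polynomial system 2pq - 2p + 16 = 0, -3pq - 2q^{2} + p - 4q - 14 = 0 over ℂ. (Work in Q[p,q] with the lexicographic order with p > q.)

Compute a lex Gröbner basis by Buchberger's algorithm.
f_1 = 2pq - 2p + 16, LT = pq.
f_2 = -3pq + p - 2q^{2} - 4q - 14, LT = pq.

S(f_1,f_2): lcm = pq. S = -\tfrac{2}{3}p - \tfrac{2}{3}q^{2} - \tfrac{4}{3}q + \tfrac{10}{3}.
  leading term p: no divisor's leading term divides it; move -\tfrac{2}{3}p to the remainder.
  leading term q^{2}: no divisor's leading term divides it; move -\tfrac{2}{3}q^{2} to the remainder.
  leading term q: no divisor's leading term divides it; move -\tfrac{4}{3}q to the remainder.
  leading term 1: no divisor's leading term divides it; move \tfrac{10}{3} to the remainder.
  remainder -\tfrac{2}{3}p - \tfrac{2}{3}q^{2} - \tfrac{4}{3}q + \tfrac{10}{3} ≠ 0; add h_3 = -\tfrac{2}{3}p - \tfrac{2}{3}q^{2} - \tfrac{4}{3}q + \tfrac{10}{3} to the basis.

S(f_1,h_3): lcm = pq. S = -p - q^{3} - 2q^{2} + 5q + 8.
  leading term p: subtract (\tfrac{3}{2})·h_3 from -p - q^{3} - 2q^{2} + 5q + 8 → -q^{3} - q^{2} + 7q + 3
  leading term q^{3}: no divisor's leading term divides it; move -q^{3} to the remainder.
  leading term q^{2}: no divisor's leading term divides it; move -q^{2} to the remainder.
  leading term q: no divisor's leading term divides it; move 7q to the remainder.
  leading term 1: no divisor's leading term divides it; move 3 to the remainder.
  remainder -q^{3} - q^{2} + 7q + 3 ≠ 0; add h_4 = -q^{3} - q^{2} + 7q + 3 to the basis.

The other S-polynomials (S(f_2,h_3), S(f_1,h_4), S(f_2,h_4), S(h_3,h_4)) all reduce to 0 modulo the current basis, so we have a Gröbner basis.
Inter-reduce: drop elements whose leading term is divisible by another's, tail-reduce, and make monic.
Reduced Gröbner basis: {p + q^{2} + 2q - 5, q^{3} + q^{2} - 7q - 3}.

From the last basis element, q^{3} + q^{2} - 7q - 3 = 0, so q takes values in {-3, 1 + sqrt(2), 1 - sqrt(2)}. Each choice, substituted upward through the basis, yields the corresponding point(s) of the solution set.
  q = -3: the earlier basis element becomes p - 2 = 0, giving p = 2 — point (2, -3).
  q = 1 + sqrt(2): the earlier basis element becomes p + 4*sqrt(2) = 0, giving p = -4*sqrt(2) — point (-4*sqrt(2), 1 + sqrt(2)).
  q = 1 - sqrt(2): the earlier basis element becomes p - 4*sqrt(2) = 0, giving p = 4*sqrt(2) — point (4*sqrt(2), 1 - sqrt(2)).

{(2, -3), (-4*sqrt(2), 1 + sqrt(2)), (4*sqrt(2), 1 - sqrt(2))}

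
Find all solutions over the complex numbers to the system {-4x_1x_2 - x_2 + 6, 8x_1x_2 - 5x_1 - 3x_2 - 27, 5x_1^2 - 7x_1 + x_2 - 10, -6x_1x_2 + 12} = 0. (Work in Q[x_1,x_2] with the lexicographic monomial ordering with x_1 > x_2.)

Compute a lex Gröbner basis by Buchberger's algorithm.
f_1 = -4x_1x_2 - x_2 + 6, LT = x_1x_2.
f_2 = 8x_1x_2 - 5x_1 - 3x_2 - 27, LT = x_1x_2.
f_3 = 5x_1^2 - 7x_1 + x_2 - 10, LT = x_1^2.
f_4 = -6x_1x_2 + 12, LT = x_1x_2.

S(f_1,f_2): lcm = x_1x_2. S = 5/8x_1 + 5/8x_2 + 15/8.
  leading term x_1: no divisor's leading term divides it; move 5/8x_1 to the remainder.
  leading term x_2: no divisor's leading term divides it; move 5/8x_2 to the remainder.
  leading term 1: no divisor's leading term divides it; move 15/8 to the remainder.
  remainder 5/8x_1 + 5/8x_2 + 15/8 ≠ 0; add h_5 = 5/8x_1 + 5/8x_2 + 15/8 to the basis.

S(f_1,f_3): lcm = x_1^2x_2. S = 33/20x_1x_2 - 3/2x_1 - 1/5x_2^2 + 2x_2.
  leading term x_1x_2: subtract (-33/80)·f_1 from 33/20x_1x_2 - 3/2x_1 - 1/5x_2^2 + 2x_2 → -3/2x_1 - 1/5x_2^2 + 127/80x_2 + 99/40
  leading term x_1: subtract (-12/5)·h_5 from -3/2x_1 - 1/5x_2^2 + 127/80x_2 + 99/40 → -1/5x_2^2 + 247/80x_2 + 279/40
  leading term x_2^2: no divisor's leading term divides it; move -1/5x_2^2 to the remainder.
  leading term x_2: no divisor's leading term divides it; move 247/80x_2 to the remainder.
  leading term 1: no divisor's leading term divides it; move 279/40 to the remainder.
  remainder -1/5x_2^2 + 247/80x_2 + 279/40 ≠ 0; add h_6 = -1/5x_2^2 + 247/80x_2 + 279/40 to the basis.

S(f_1,f_4): lcm = x_1x_2. S = 1/4x_2 + 1/2.
  leading term x_2: no divisor's leading term divides it; move 1/4x_2 to the remainder.
  leading term 1: no divisor's leading term divides it; move 1/2 to the remainder.
  remainder 1/4x_2 + 1/2 ≠ 0; add h_7 = 1/4x_2 + 1/2 to the basis.

The other S-polynomials (S(f_2,f_3), S(f_2,f_4), S(f_3,f_4), S(f_1,h_5), S(f_2,h_5), S(f_3,h_5), S(f_4,h_5), S(f_1,h_6), S(f_2,h_6), S(f_3,h_6), S(f_4,h_6), S(h_5,h_6), S(f_1,h_7), S(f_2,h_7), S(f_3,h_7), S(f_4,h_7), S(h_5,h_7), S(h_6,h_7)) all reduce to 0 modulo the current basis, so we have a Gröbner basis.
Inter-reduce: drop elements whose leading term is divisible by another's, tail-reduce, and make monic.
Reduced Gröbner basis: {x_1 + 1, x_2 + 2}.

Since the basis is lex-ordered, x_2 + 2 is univariate in x_2. Its roots are {-2}. Back-substituting each root into the other basis elements fixes the other coordinates.
  x_2 = -2: the earlier basis element becomes x_1 + 1 = 0, giving x_1 = -1 — point (-1, -2).
Substituting each solution back into the original system confirms all equations vanish.
Zero-dimensionality of the ideal guarantees finitely many solutions over ℂ.

{(-1, -2)}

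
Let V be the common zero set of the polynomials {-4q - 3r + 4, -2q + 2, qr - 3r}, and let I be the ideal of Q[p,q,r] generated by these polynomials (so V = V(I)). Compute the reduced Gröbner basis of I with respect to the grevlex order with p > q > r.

G = {q - 1, r}

f_1 = -4q - 3r + 4, LT = q.
f_2 = -2q + 2, LT = q.
f_3 = qr - 3r, LT = qr.

S(f_1,f_2): lcm = q. S = 3/4r.
  reduce S modulo (f_1, f_2, f_3):
  remainder 3/4r ≠ 0; add g_4 = 3/4r to the basis.

The other S-polynomials (S(f_1,f_3), S(f_2,f_3), S(f_1,g_4), S(f_2,g_4), S(f_3,g_4)) all reduce to 0 modulo the current basis, so we have a Gröbner basis.
Inter-reduce: drop elements whose leading term is divisible by another's, tail-reduce, and make monic.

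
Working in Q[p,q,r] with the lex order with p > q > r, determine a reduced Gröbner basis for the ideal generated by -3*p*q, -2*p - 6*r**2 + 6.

f_1 = -3*p*q, LT = p*q.
f_2 = -2*p - 6*r**2 + 6, LT = p.

S(f_1,f_2): lcm = p*q. S = -3*q*r**2 + 3*q.
  reduce S modulo (f_1, f_2):
  remainder -3*q*r**2 + 3*q ≠ 0; add g_3 = -3*q*r**2 + 3*q to the basis.

The other S-polynomials (S(f_1,g_3), S(f_2,g_3)) all reduce to 0 modulo the current basis, so we have a Gröbner basis.
Inter-reduce: drop elements whose leading term is divisible by another's, tail-reduce, and make monic.

G = {p + 3*r**2 - 3, q*r**2 - q}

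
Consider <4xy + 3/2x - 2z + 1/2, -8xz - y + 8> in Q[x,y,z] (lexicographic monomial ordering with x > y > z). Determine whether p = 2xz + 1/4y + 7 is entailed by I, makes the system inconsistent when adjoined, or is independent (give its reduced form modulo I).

First compute the reduced Gröbner basis of I by Buchberger's algorithm.
f_1 = 4xy + 3/2x - 2z + 1/2, LT = xy.
f_2 = -8xz - y + 8, LT = xz.

S(f_1,f_2): lcm = xyz. S = 3/8xz - 1/8y^2 + y - 1/2z^2 + 1/8z.
  leading term xz: subtract (-3/64)·f_2 from 3/8xz - 1/8y^2 + y - 1/2z^2 + 1/8z → -1/8y^2 + 61/64y - 1/2z^2 + 1/8z + 3/8
  leading term y^2: no divisor's leading term divides it; move -1/8y^2 to the remainder.
  leading term y: no divisor's leading term divides it; move 61/64y to the remainder.
  leading term z^2: no divisor's leading term divides it; move -1/2z^2 to the remainder.
  leading term z: no divisor's leading term divides it; move 1/8z to the remainder.
  leading term 1: no divisor's leading term divides it; move 3/8 to the remainder.
  remainder -1/8y^2 + 61/64y - 1/2z^2 + 1/8z + 3/8 ≠ 0; add h_3 = -1/8y^2 + 61/64y - 1/2z^2 + 1/8z + 3/8 to the basis.

The other S-polynomials (S(f_1,h_3), S(f_2,h_3)) all reduce to 0 modulo the current basis, so we have a Gröbner basis.
Inter-reduce: drop elements whose leading term is divisible by another's, tail-reduce, and make monic.
Reduced Gröbner basis: {xy + 3/8x - 1/2z + 1/8, xz + 1/8y - 1, y^2 - 61/8y + 4z^2 - z - 3}.
Label its elements g_1 = xy + 3/8x - 1/2z + 1/8, g_2 = xz + 1/8y - 1, g_3 = y^2 - 61/8y + 4z^2 - z - 3.

Reduce p = 2xz + 1/4y + 7 modulo G:
  leading term xz: subtract (2)·g_2 from 2xz + 1/4y + 7 → 9
  leading term 1: no divisor's leading term divides it; move 9 to the remainder.
  normal form = 9.
The normal form is nonzero, so p ∉ I. Since p minus its normal form lies in I, I + (p) = I + (r) where r = 9; decide whether this ideal is the whole ring.
Here r = 9 is a nonzero constant, hence a unit: 1 ∈ I + (p), the Gröbner basis of I + (p) is {1}, and the enlarged system has no common solution — adjoining p is inconsistent.

Adjoining 2xz + 1/4y + 7 makes the ideal the whole ring: the system is inconsistent.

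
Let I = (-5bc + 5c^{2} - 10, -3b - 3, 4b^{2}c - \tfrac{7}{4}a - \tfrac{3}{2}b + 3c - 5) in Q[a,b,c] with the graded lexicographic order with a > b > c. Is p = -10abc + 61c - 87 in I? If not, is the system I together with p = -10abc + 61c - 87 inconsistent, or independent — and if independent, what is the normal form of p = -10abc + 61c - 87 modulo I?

Adjoining -10abc + 61c - 87 makes the ideal the whole ring: the system is inconsistent.

First compute the reduced Gröbner basis of I by Buchberger's algorithm.
f_1 = -5bc + 5c^{2} - 10, LT = bc.
f_2 = -3b - 3, LT = b.
f_3 = 4b^{2}c - \tfrac{7}{4}a - \tfrac{3}{2}b + 3c - 5, LT = b^{2}c.

S(f_1,f_2): lcm = bc. S = -c^{2} - c + 2.
  reduce S modulo (f_1, f_2, f_3):
  remainder -c^{2} - c + 2 ≠ 0; add h_4 = -c^{2} - c + 2 to the basis.

S(f_1,f_3): lcm = b^{2}c. S = -bc^{2} + \tfrac{7}{16}a + \tfrac{19}{8}b - \tfrac{3}{4}c + \tfrac{5}{4}.
  reduce S modulo (f_1, f_2, f_3, h_4):
  remainder \tfrac{7}{16}a - \tfrac{7}{4}c + \tfrac{7}{8} ≠ 0; add h_5 = \tfrac{7}{16}a - \tfrac{7}{4}c + \tfrac{7}{8} to the basis.

The other S-polynomials (S(f_2,f_3), S(f_1,h_4), S(f_2,h_4), S(f_3,h_4), S(f_1,h_5), S(f_2,h_5), S(f_3,h_5), S(h_4,h_5)) all reduce to 0 modulo the current basis, so we have a Gröbner basis.
Inter-reduce: drop elements whose leading term is divisible by another's, tail-reduce, and make monic.
Reduced Gröbner basis: {c^{2} + c - 2, a - 4c + 2, b + 1}.
Label its elements g_1 = c^{2} + c - 2, g_2 = a - 4c + 2, g_3 = b + 1.

Reduce p = -10abc + 61c - 87 modulo G:
  leading term abc: subtract (-10bc)·g_2 from -10abc + 61c - 87 → -40bc^{2} + 20bc + 61c - 87
  leading term bc^{2}: subtract (-40b)·g_1 from -40bc^{2} + 20bc + 61c - 87 → 60bc - 80b + 61c - 87
  leading term bc: subtract (60c)·g_3 from 60bc - 80b + 61c - 87 → -80b + c - 87
  leading term b: subtract (-80)·g_3 from -80b + c - 87 → c - 7
  leading term c: no divisor's leading term divides it; move c to the remainder.
  leading term 1: no divisor's leading term divides it; move -7 to the remainder.
  normal form = c - 7.
The normal form is nonzero, so p ∉ I. Since p minus its normal form lies in I, I + (p) = I + (r) where r = c - 7; decide whether this ideal is the whole ring.
Run Buchberger on G together with r (pairs among the g_i already reduce to 0 since G is a Gröbner basis):
g_1 = c^{2} + c - 2, LT = c^{2}.
g_2 = a - 4c + 2, LT = a.
g_3 = b + 1, LT = b.
r = c - 7, LT = c.

S(g_1,r): lcm = c^{2}. S = 8c - 2.
  reduce S modulo (g_1, g_2, g_3, r):
  remainder 54 ≠ 0; add m_5 = 54 to the basis.

The other S-polynomials (S(g_1,g_2), S(g_1,g_3), S(g_2,g_3), S(g_2,r), S(g_3,r), S(g_1,m_5), S(g_2,m_5), S(g_3,m_5), S(r,m_5)) all reduce to 0 modulo the current basis, so we have a Gröbner basis.
Inter-reduce: drop elements whose leading term is divisible by another's, tail-reduce, and make monic.
Reduced Gröbner basis: {1}.
The reduced Gröbner basis of I + (p) is {1}: the ideal is the whole ring, so the enlarged system has no common solution — adjoining p is inconsistent.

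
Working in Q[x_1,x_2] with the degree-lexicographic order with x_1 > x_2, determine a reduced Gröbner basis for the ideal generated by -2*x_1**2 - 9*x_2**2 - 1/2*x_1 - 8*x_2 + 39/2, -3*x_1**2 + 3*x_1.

G = {x_1**2 - x_1, x_2**2 + 5/18*x_1 + 8/9*x_2 - 13/6}

The reduced Gröbner basis is the canonical form of the ideal for this ordering.

f_1 = -2*x_1**2 - 9*x_2**2 - 1/2*x_1 - 8*x_2 + 39/2, LT = x_1**2.
f_2 = -3*x_1**2 + 3*x_1, LT = x_1**2.

S(f_1,f_2): lcm = x_1**2. S = 9/2*x_2**2 + 5/4*x_1 + 4*x_2 - 39/4.
  reduce S modulo (f_1, f_2):
  remainder 9/2*x_2**2 + 5/4*x_1 + 4*x_2 - 39/4 ≠ 0; add g_3 = 9/2*x_2**2 + 5/4*x_1 + 4*x_2 - 39/4 to the basis.

The other S-polynomials (S(f_1,g_3), S(f_2,g_3)) all reduce to 0 modulo the current basis, so we have a Gröbner basis.
Inter-reduce: drop elements whose leading term is divisible by another's, tail-reduce, and make monic.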